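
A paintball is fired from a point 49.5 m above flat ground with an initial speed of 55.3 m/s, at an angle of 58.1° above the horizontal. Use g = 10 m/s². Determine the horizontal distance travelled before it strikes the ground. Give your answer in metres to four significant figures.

302.4 m

Horizontal component vₓ = 55.30 cos 58.1° = 29.22 m/s; vertical v_y0 = 55.30 sin 58.1° = 46.95 m/s.
The projectile lands when y = 49.5 + (46.95) t − ½·10.0·t² = 0. Positive root: t = (46.95 + √(46.95² + 2·10.0·49.5)) / 10.0 = (46.95 + 56.52) / 10.0 = 10.35 s.
Horizontal distance: R = vₓ t = 29.22 × 10.35 = 302.4 m.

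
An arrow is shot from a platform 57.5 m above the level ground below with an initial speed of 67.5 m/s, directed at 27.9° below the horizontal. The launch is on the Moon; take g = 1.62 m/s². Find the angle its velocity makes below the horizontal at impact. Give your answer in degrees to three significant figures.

30.0°

Components: vₓ = 67.50 cos 27.9° = 59.65 m/s, v_y0 = −31.59 m/s (downward).
The projectile lands when y = 57.5 + (−31.59) t − ½·1.62·t² = 0. Positive root: t = (−31.59 + √(31.59² + 2·1.62·57.5)) / 1.62 = (−31.59 + 34.41) / 1.62 = 1.743 s.
At impact: v_y = v_y0 − g t = −34.41 m/s; vₓ = 59.65 m/s.
Angle below horizontal: arctan(|v_y|/vₓ) = arctan(34.41/59.65) = 29.98°.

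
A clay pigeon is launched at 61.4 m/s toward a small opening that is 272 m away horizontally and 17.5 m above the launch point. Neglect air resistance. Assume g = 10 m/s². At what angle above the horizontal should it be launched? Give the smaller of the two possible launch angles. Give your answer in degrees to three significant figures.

27.7°

Trajectory: y = x tanθ − g x² (1 + tan²θ)/(2v₀²). With x = 272, y = 17.5, v₀ = 61.4, g = 10.0:
98.12 tan²θ − 272 tanθ + (115.6) = 0.
tanθ = [272 ± √(272² − 4 × 98.12 × (115.6))] / (2 × 98.12) = (272 ± 169.1) / 196.2, giving tanθ = 0.5242 or 2.248.
θ = 27.66° or 66.02°; the smaller is 27.66°.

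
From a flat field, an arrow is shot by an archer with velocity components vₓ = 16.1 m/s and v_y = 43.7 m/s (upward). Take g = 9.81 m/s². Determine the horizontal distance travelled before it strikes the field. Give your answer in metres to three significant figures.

Flight time T = 2 v_y0 / g = 8.909 s.
Range: R = vₓ T = 16.10 × 8.909 = 143.4 m.

143 m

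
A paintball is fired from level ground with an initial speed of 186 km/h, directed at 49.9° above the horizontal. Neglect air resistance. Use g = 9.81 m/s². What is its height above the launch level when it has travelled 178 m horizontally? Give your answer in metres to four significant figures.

71.06 m

Convert: 186 km/h = 186/3.6 = 51.67 m/s.
Components: vₓ = 51.67 cos 49.9° = 33.28 m/s, v_y0 = 51.67 sin 49.9° = 39.52 m/s.
x = vₓ t ⇒ t = 178/33.28 = 5.349 s.
Height: y = v_y0 t − ½ g t² = 39.52 × 5.349 − 4.905 × 5.349² = 211.4 − 140.3 = 71.06 m.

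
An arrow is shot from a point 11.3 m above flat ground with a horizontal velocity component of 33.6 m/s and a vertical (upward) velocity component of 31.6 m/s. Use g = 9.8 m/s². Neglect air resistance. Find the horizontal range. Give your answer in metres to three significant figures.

228 m

Vertical motion (up positive, ground at y = 0): 4.900 t² − (31.60) t − 11.3 = 0, so t = (31.60 + √(31.60² + 2·9.80·11.3)) / 9.80 = (31.60 + 34.93) / 9.80 = 6.789 s.
Horizontal distance: R = vₓ t = 33.60 × 6.789 = 228.1 m.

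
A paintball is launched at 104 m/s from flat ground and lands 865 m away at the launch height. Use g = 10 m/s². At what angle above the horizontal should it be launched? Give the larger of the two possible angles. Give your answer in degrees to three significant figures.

63.4°

R = v₀² sin 2θ / g gives sin 2θ = gR/v₀² = 10.0·865/104² = 0.7997.
2θ = 53.11° or 180° − 53.11° = 126.9°, so θ = 26.55° or 63.45°.
The larger angle is 63.45°.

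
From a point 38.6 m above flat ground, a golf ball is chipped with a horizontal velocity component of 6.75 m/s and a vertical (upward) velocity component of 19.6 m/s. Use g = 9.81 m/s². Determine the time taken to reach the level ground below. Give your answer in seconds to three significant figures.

5.44 s

With up positive and y = 0 at the ground: y(t) = 38.6 + (19.60) t − 4.905 t². Setting y = 0 and taking the positive root: t = [19.60 + √(19.60² + 2·9.81·38.6)] / 9.81 = (19.60 + 33.79) / 9.81 = 5.442 s.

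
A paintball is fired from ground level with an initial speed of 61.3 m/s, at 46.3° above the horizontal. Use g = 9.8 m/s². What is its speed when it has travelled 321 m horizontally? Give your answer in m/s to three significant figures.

51.9 m/s

vₓ = 61.30 cos 46.3° = 42.35 m/s; v_y0 = 61.30 sin 46.3° = 44.32 m/s.
x = vₓ t ⇒ t = 321/42.35 = 7.579 s.
Vertical velocity there: v_y = v_y0 − g t = 44.32 − 9.80 × 7.579 = −29.96 m/s.
Speed: √(vₓ² + v_y²) = √(42.35² + 29.96²) = 51.88 m/s.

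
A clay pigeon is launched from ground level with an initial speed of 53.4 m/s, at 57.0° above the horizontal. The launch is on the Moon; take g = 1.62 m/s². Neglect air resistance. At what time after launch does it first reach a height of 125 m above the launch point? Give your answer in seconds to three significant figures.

2.95 s

Components: vₓ = 53.40 cos 57.0° = 29.08 m/s, v_y0 = 53.40 sin 57.0° = 44.79 m/s.
Require v_y0 t − ½ g t² = 125, i.e. 0.8100 t² − 44.79 t + 125 = 0.
t = [44.79 ± √(44.79² − 2·1.62·125)] / 1.62 = (44.79 ± 40.01) / 1.62, so t = 2.948 s or t = 52.34 s.
The first (ascending) time is 2.948 s.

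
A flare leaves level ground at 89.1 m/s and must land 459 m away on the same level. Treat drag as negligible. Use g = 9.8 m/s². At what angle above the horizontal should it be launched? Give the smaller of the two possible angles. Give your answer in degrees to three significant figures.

17.3°

R = v₀² sin 2θ / g gives sin 2θ = gR/v₀² = 9.80·459/89.1² = 0.5666.
2θ = 34.51° or 180° − 34.51° = 145.5°, so θ = 17.26° or 72.74°.
The smaller angle is 17.26°.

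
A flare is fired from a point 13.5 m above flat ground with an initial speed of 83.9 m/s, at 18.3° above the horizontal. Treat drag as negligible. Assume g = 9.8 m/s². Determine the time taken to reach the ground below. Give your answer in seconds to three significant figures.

5.85 s

Components: vₓ = 83.90 cos 18.3° = 79.66 m/s, v_y0 = 83.90 sin 18.3° = 26.34 m/s.
With up positive and y = 0 at the ground: y(t) = 13.5 + (26.34) t − 4.900 t². Setting y = 0 and taking the positive root: t = [26.34 + √(26.34² + 2·9.80·13.5)] / 9.80 = (26.34 + 30.96) / 9.80 = 5.847 s.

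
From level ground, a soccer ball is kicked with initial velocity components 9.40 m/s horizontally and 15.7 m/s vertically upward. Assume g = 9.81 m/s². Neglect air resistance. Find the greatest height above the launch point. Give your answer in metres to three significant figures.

12.6 m

At the apex v_y = 0, so H = v_y0²/(2g) = 15.70²/19.62 = 12.56 m.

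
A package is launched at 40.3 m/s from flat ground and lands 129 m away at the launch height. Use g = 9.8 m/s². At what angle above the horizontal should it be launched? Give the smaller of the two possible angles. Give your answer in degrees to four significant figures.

25.56°

Level-ground range R = v₀² sin(2θ)/g ⇒ sin(2θ) = gR/v₀² = 9.80 × 129 / 40.3² = 0.7784.
2θ = 51.11° or 180° − 51.11° = 128.9°, so θ = 25.56° or 64.44°.
The smaller angle is 25.56°.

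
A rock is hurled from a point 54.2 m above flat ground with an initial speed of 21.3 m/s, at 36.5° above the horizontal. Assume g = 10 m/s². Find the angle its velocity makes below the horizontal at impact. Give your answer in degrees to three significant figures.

vₓ = 21.30 cos 36.5° = 17.12 m/s; v_y0 = 21.30 sin 36.5° = 12.67 m/s.
With up positive and y = 0 at the ground: y(t) = 54.2 + (12.67) t − 5.000 t². Setting y = 0 and taking the positive root: t = [12.67 + √(12.67² + 2·10.0·54.2)] / 10.0 = (12.67 + 35.28) / 10.0 = 4.795 s.
At impact: v_y = v_y0 − g t = −35.28 m/s; vₓ = 17.12 m/s.
Angle below horizontal: arctan(|v_y|/vₓ) = arctan(35.28/17.12) = 64.11°.

64.1°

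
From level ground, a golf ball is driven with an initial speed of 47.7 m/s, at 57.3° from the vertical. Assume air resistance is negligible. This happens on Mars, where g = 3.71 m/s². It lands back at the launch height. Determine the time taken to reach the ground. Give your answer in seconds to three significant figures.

13.9 s

Resolve: vₓ = 47.70 sin 57.3° = 40.14 m/s and v_y0 = 47.70 cos 57.3° = 25.77 m/s.
Time of flight on level ground: T = 2 v_y0 / g = 2 × 25.77 / 3.71 = 13.89 s.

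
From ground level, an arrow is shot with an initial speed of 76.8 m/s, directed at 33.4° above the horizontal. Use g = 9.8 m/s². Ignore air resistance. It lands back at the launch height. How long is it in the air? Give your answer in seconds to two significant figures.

Resolve: vₓ = 76.80 cos 33.4° = 64.12 m/s and v_y0 = 76.80 sin 33.4° = 42.28 m/s.
Time of flight on level ground: T = 2 v_y0 / g = 2 × 42.28 / 9.80 = 8.628 s.

8.6 s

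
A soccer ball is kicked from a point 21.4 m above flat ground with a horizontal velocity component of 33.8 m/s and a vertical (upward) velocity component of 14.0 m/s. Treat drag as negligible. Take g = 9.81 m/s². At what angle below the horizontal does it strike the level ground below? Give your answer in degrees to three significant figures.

Vertical motion (up positive, ground at y = 0): 4.905 t² − (14.00) t − 21.4 = 0, so t = (14.00 + √(14.00² + 2·9.81·21.4)) / 9.81 = (14.00 + 24.82) / 9.81 = 3.957 s.
At impact: v_y = v_y0 − g t = −24.82 m/s; vₓ = 33.80 m/s.
Angle below horizontal: arctan(|v_y|/vₓ) = arctan(24.82/33.80) = 36.29°.

36.3°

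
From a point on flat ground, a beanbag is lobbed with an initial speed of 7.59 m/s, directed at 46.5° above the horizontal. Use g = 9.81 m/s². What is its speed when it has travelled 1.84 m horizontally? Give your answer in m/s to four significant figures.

Components: vₓ = 7.590 cos 46.5° = 5.225 m/s, v_y0 = 7.590 sin 46.5° = 5.506 m/s.
At x = 1.84 m, t = x/vₓ = 1.84/5.225 = 0.3522 s.
Vertical velocity there: v_y = v_y0 − g t = 5.506 − 9.81 × 0.3522 = 2.051 m/s.
Speed: √(vₓ² + v_y²) = √(5.225² + 2.051²) = 5.613 m/s.

5.613 m/s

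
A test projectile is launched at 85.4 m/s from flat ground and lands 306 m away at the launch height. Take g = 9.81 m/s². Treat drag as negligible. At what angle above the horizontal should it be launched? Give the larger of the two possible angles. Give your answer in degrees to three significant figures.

77.8°

R = v₀² sin 2θ / g gives sin 2θ = gR/v₀² = 9.81·306/85.4² = 0.4116.
2θ = 24.31° or 180° − 24.31° = 155.7°, so θ = 12.15° or 77.85°.
The larger angle is 77.85°.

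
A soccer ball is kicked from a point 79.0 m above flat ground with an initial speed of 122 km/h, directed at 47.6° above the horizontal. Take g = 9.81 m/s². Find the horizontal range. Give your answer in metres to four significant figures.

Convert: 122 km/h = 122/3.6 = 33.89 m/s.
vₓ = 33.89 cos 47.6° = 22.85 m/s; v_y0 = 33.89 sin 47.6° = 25.03 m/s.
With up positive and y = 0 at the ground: y(t) = 79.0 + (25.03) t − 4.905 t². Setting y = 0 and taking the positive root: t = [25.03 + √(25.03² + 2·9.81·79.0)] / 9.81 = (25.03 + 46.65) / 9.81 = 7.306 s.
Horizontal distance: R = vₓ t = 22.85 × 7.306 = 167.0 m.

167.0 m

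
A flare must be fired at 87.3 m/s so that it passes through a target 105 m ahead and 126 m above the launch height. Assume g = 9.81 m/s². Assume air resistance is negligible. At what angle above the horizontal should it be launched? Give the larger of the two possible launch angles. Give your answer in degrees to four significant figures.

85.73°

Trajectory: y = x tanθ − g x² (1 + tan²θ)/(2v₀²). With x = 105, y = 126, v₀ = 87.3, g = 9.81:
7.096 tan²θ − 105 tanθ + (133.1) = 0.
tanθ = [105 ± √(105² − 4 × 7.096 × (133.1))] / (2 × 7.096) = (105 ± 85.13) / 14.19, giving tanθ = 1.400 or 13.40.
θ = 54.46° or 85.73°; the larger is 85.73°.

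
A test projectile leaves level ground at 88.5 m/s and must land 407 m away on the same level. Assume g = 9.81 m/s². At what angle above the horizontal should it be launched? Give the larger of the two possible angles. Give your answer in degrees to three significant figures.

Level-ground range R = v₀² sin(2θ)/g ⇒ sin(2θ) = gR/v₀² = 9.81 × 407 / 88.5² = 0.5098.
2θ = 30.65° or 180° − 30.65° = 149.4°, so θ = 15.32° or 74.68°.
The larger angle is 74.68°.

74.7°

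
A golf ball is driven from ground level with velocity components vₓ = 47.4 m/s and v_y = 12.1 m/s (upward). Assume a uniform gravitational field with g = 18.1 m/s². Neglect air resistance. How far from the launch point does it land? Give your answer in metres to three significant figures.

63.4 m

Flight time T = 2 v_y0 / g = 1.337 s.
Range: R = vₓ T = 47.40 × 1.337 = 63.37 m.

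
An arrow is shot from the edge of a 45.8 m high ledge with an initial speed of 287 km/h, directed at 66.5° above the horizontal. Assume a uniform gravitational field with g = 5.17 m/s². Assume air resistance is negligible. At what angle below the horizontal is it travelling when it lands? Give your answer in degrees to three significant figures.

67.4°

Convert: 287 km/h = 287/3.6 = 79.72 m/s.
Components: vₓ = 79.72 cos 66.5° = 31.79 m/s, v_y0 = 79.72 sin 66.5° = 73.11 m/s.
The projectile lands when y = 45.8 + (73.11) t − ½·5.17·t² = 0. Positive root: t = (73.11 + √(73.11² + 2·5.17·45.8)) / 5.17 = (73.11 + 76.28) / 5.17 = 28.90 s.
At impact: v_y = v_y0 − g t = −76.28 m/s; vₓ = 31.79 m/s.
Angle below horizontal: arctan(|v_y|/vₓ) = arctan(76.28/31.79) = 67.38°.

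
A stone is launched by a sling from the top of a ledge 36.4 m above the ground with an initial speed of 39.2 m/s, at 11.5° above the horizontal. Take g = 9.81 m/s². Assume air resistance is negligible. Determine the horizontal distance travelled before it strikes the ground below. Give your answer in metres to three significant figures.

Resolve: vₓ = 39.20 cos 11.5° = 38.41 m/s and v_y0 = 39.20 sin 11.5° = 7.815 m/s.
The projectile lands when y = 36.4 + (7.815) t − ½·9.81·t² = 0. Positive root: t = (7.815 + √(7.815² + 2·9.81·36.4)) / 9.81 = (7.815 + 27.84) / 9.81 = 3.635 s.
Horizontal distance: R = vₓ t = 38.41 × 3.635 = 139.6 m.

140 m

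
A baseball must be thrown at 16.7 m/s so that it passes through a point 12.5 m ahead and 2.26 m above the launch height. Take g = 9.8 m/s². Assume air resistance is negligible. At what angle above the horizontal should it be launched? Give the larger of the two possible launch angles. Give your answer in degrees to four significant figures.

76.32°

Trajectory: y = x tanθ − g x² (1 + tan²θ)/(2v₀²). With x = 12.5, y = 2.26, v₀ = 16.7, g = 9.80:
2.745 tan²θ − 12.5 tanθ + (5.005) = 0.
tanθ = [12.5 ± √(12.5² − 4 × 2.745 × (5.005))] / (2 × 2.745) = (12.5 ± 10.06) / 5.491, giving tanθ = 0.4436 or 4.110.
θ = 23.92° or 76.32°; the larger is 76.32°.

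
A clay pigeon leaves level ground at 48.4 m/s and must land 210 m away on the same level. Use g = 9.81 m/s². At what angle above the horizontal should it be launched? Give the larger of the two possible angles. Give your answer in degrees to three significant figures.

59.2°

Level-ground range R = v₀² sin(2θ)/g ⇒ sin(2θ) = gR/v₀² = 9.81 × 210 / 48.4² = 0.8794.
2θ = 61.57° or 180° − 61.57° = 118.4°, so θ = 30.79° or 59.21°.
The larger angle is 59.21°.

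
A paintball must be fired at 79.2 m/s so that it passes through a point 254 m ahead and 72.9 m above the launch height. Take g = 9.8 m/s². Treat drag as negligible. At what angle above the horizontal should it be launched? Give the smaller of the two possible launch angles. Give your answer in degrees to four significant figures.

Trajectory: y = x tanθ − g x² (1 + tan²θ)/(2v₀²). With x = 254, y = 72.9, v₀ = 79.2, g = 9.80:
50.40 tan²θ − 254 tanθ + (123.3) = 0.
tanθ = [254 ± √(254² − 4 × 50.40 × (123.3))] / (2 × 50.40) = (254 ± 199.1) / 100.8, giving tanθ = 0.5442 or 4.496.
θ = 28.55° or 77.46°; the smaller is 28.55°.

28.55°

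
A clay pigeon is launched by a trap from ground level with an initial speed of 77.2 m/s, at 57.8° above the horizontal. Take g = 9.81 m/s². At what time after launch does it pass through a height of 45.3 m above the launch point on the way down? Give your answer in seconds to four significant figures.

Resolve: vₓ = 77.20 cos 57.8° = 41.14 m/s and v_y0 = 77.20 sin 57.8° = 65.33 m/s.
Height y(t) = 65.33 t − 4.905 t² = 45.3 gives 4.905 t² − 65.33 t + 45.3 = 0.
Quadratic formula: t = (65.33 ± √3378.7) / 9.81 = (65.33 ± 58.13) / 9.81 → t = 0.7339 s or 12.58 s.
The descending-branch root is 12.58 s.

12.58 s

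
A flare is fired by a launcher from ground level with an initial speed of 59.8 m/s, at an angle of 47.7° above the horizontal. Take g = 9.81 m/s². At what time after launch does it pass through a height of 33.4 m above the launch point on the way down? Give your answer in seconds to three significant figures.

Resolve: vₓ = 59.80 cos 47.7° = 40.25 m/s and v_y0 = 59.80 sin 47.7° = 44.23 m/s.
Height y(t) = 44.23 t − 4.905 t² = 33.4 gives 4.905 t² − 44.23 t + 33.4 = 0.
t = [44.23 ± √(44.23² − 2·9.81·33.4)] / 9.81 = (44.23 ± 36.07) / 9.81, so t = 0.8319 s or t = 8.185 s.
The descending-branch root is 8.185 s.

8.19 s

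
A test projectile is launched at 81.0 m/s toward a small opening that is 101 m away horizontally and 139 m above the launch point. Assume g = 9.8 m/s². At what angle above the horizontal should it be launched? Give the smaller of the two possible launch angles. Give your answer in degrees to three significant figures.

Trajectory: y = x tanθ − g x² (1 + tan²θ)/(2v₀²). With x = 101, y = 139, v₀ = 81.0, g = 9.80:
7.618 tan²θ − 101 tanθ + (146.6) = 0.
tanθ = [101 ± √(101² − 4 × 7.618 × (146.6))] / (2 × 7.618) = (101 ± 75.72) / 15.24, giving tanθ = 1.659 or 11.60.
θ = 58.93° or 85.07°; the smaller is 58.93°.

58.9°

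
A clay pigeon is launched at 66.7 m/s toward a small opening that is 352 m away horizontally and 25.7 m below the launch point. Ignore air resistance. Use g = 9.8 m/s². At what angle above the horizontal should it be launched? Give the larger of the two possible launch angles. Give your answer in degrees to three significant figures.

Trajectory: y = x tanθ − g x² (1 + tan²θ)/(2v₀²). With x = 352, y = −25.7, v₀ = 66.7, g = 9.80:
136.5 tan²θ − 352 tanθ + (110.8) = 0.
tanθ = [352 ± √(352² − 4 × 136.5 × (110.8))] / (2 × 136.5) = (352 ± 251.9) / 272.9, giving tanθ = 0.3669 or 2.213.
θ = 20.15° or 65.68°; the larger is 65.68°.

65.7°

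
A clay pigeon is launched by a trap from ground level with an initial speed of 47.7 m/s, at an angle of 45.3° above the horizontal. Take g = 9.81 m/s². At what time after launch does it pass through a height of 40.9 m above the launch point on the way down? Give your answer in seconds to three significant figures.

5.36 s

vₓ = 47.70 cos 45.3° = 33.55 m/s; v_y0 = 47.70 sin 45.3° = 33.91 m/s.
Set y = v_y0 t − ½ g t² = 40.9: 4.905 t² − 33.91 t + 40.9 = 0.
Quadratic formula: t = (33.91 ± √347.10) / 9.81 = (33.91 ± 18.63) / 9.81 → t = 1.557 s or 5.355 s.
The descending-branch root is 5.355 s.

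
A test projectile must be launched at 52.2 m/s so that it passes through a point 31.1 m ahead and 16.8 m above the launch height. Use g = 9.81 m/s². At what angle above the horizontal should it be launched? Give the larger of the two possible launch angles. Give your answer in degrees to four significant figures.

86.68°

Trajectory: y = x tanθ − g x² (1 + tan²θ)/(2v₀²). With x = 31.1, y = 16.8, v₀ = 52.2, g = 9.81:
1.741 tan²θ − 31.1 tanθ + (18.54) = 0.
tanθ = [31.1 ± √(31.1² − 4 × 1.741 × (18.54))] / (2 × 1.741) = (31.1 ± 28.95) / 3.482, giving tanθ = 0.6175 or 17.24.
θ = 31.70° or 86.68°; the larger is 86.68°.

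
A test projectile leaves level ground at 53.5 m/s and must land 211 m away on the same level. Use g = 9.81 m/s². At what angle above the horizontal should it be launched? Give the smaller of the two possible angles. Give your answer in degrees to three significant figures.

R = v₀² sin 2θ / g gives sin 2θ = gR/v₀² = 9.81·211/53.5² = 0.7232.
2θ = 46.32° or 180° − 46.32° = 133.7°, so θ = 23.16° or 66.84°.
The smaller angle is 23.16°.

23.2°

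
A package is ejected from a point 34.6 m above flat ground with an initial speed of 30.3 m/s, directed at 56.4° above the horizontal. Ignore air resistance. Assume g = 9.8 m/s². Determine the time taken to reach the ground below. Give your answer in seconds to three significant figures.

6.28 s

Resolve: vₓ = 30.30 cos 56.4° = 16.77 m/s and v_y0 = 30.30 sin 56.4° = 25.24 m/s.
With up positive and y = 0 at the ground: y(t) = 34.6 + (25.24) t − 4.900 t². Setting y = 0 and taking the positive root: t = [25.24 + √(25.24² + 2·9.80·34.6)] / 9.80 = (25.24 + 36.26) / 9.80 = 6.276 s.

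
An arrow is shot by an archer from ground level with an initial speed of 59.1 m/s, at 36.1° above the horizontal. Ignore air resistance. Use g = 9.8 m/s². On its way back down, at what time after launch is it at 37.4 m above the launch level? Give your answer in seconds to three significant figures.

5.79 s

Resolve: vₓ = 59.10 cos 36.1° = 47.75 m/s and v_y0 = 59.10 sin 36.1° = 34.82 m/s.
Set y = v_y0 t − ½ g t² = 37.4: 4.900 t² − 34.82 t + 37.4 = 0.
t = [34.82 ± √(34.82² − 2·9.80·37.4)] / 9.80 = (34.82 ± 21.90) / 9.80, so t = 1.319 s or t = 5.788 s.
The descending-branch root is 5.788 s.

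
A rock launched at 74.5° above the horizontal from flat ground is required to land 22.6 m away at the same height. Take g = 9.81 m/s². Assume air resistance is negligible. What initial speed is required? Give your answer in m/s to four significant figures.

Level-ground range: R = v₀² sin(2θ)/g, so v₀ = √(gR / sin 2θ).
v₀ = √(9.81 × 22.6 / sin 149.0°) = √(221.7 / 0.5150) = √430.47 = 20.75 m/s.

20.75 m/s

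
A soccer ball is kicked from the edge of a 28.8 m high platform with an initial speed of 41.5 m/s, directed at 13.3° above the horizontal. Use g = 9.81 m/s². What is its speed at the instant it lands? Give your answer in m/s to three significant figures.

Components: vₓ = 41.50 cos 13.3° = 40.39 m/s, v_y0 = 41.50 sin 13.3° = 9.547 m/s.
The projectile lands when y = 28.8 + (9.547) t − ½·9.81·t² = 0. Positive root: t = (9.547 + √(9.547² + 2·9.81·28.8)) / 9.81 = (9.547 + 25.62) / 9.81 = 3.584 s.
Vertical velocity at impact: v_y = v_y0 − g t = 9.547 − 9.81 × 3.584 = −25.62 m/s.
Speed: |v| = √(vₓ² + v_y²) = √(40.39² + 25.62²) = 47.83 m/s.

47.8 m/s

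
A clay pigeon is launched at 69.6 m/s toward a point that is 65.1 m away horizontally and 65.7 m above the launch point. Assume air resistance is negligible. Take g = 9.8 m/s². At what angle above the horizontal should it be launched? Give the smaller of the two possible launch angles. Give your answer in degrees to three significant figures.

Trajectory: y = x tanθ − g x² (1 + tan²θ)/(2v₀²). With x = 65.1, y = 65.7, v₀ = 69.6, g = 9.80:
4.287 tan²θ − 65.1 tanθ + (69.99) = 0.
tanθ = [65.1 ± √(65.1² − 4 × 4.287 × (69.99))] / (2 × 4.287) = (65.1 ± 55.12) / 8.574, giving tanθ = 1.164 or 14.02.
θ = 49.34° or 85.92°; the smaller is 49.34°.

49.3°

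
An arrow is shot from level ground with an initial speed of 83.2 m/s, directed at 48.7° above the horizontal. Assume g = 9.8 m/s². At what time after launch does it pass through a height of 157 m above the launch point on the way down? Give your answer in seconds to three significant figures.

9.32 s

vₓ = 83.20 cos 48.7° = 54.91 m/s; v_y0 = 83.20 sin 48.7° = 62.51 m/s.
Set y = v_y0 t − ½ g t² = 157: 4.900 t² − 62.51 t + 157 = 0.
Quadratic formula: t = (62.51 ± √829.70) / 9.80 = (62.51 ± 28.80) / 9.80 → t = 3.439 s or 9.317 s.
The descending-branch root is 9.317 s.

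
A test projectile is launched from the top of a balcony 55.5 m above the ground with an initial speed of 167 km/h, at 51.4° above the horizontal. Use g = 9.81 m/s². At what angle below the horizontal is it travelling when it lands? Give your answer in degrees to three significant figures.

59.4°

Convert: 167 km/h = 167/3.6 = 46.39 m/s.
Components: vₓ = 46.39 cos 51.4° = 28.94 m/s, v_y0 = 46.39 sin 51.4° = 36.25 m/s.
With up positive and y = 0 at the ground: y(t) = 55.5 + (36.25) t − 4.905 t². Setting y = 0 and taking the positive root: t = [36.25 + √(36.25² + 2·9.81·55.5)] / 9.81 = (36.25 + 49.02) / 9.81 = 8.693 s.
At impact: v_y = v_y0 − g t = −49.02 m/s; vₓ = 28.94 m/s.
Angle below horizontal: arctan(|v_y|/vₓ) = arctan(49.02/28.94) = 59.44°.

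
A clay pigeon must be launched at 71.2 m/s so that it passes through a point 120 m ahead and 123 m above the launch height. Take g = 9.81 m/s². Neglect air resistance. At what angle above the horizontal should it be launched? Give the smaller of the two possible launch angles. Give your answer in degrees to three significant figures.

53.6°

Trajectory: y = x tanθ − g x² (1 + tan²θ)/(2v₀²). With x = 120, y = 123, v₀ = 71.2, g = 9.81:
13.93 tan²θ − 120 tanθ + (136.9) = 0.
tanθ = [120 ± √(120² − 4 × 13.93 × (136.9))] / (2 × 13.93) = (120 ± 82.27) / 27.87, giving tanθ = 1.354 or 7.259.
θ = 53.55° or 82.16°; the smaller is 53.55°.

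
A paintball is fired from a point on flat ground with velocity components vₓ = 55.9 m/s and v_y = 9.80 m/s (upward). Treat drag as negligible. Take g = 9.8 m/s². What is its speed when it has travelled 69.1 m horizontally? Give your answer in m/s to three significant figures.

Time to reach x = 69.1 m: t = x/vₓ = 69.1/55.90 = 1.236 s.
Vertical velocity there: v_y = v_y0 − g t = 9.800 − 9.80 × 1.236 = −2.314 m/s.
Speed: √(vₓ² + v_y²) = √(55.90² + 2.314²) = 55.95 m/s.

55.9 m/s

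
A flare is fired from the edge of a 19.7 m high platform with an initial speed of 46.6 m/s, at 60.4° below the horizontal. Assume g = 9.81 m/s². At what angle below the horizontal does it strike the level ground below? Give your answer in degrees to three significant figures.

Components: vₓ = 46.60 cos 60.4° = 23.02 m/s, v_y0 = −40.52 m/s (downward).
The projectile lands when y = 19.7 + (−40.52) t − ½·9.81·t² = 0. Positive root: t = (−40.52 + √(40.52² + 2·9.81·19.7)) / 9.81 = (−40.52 + 45.04) / 9.81 = 0.4605 s.
At impact: v_y = v_y0 − g t = −45.04 m/s; vₓ = 23.02 m/s.
Angle below horizontal: arctan(|v_y|/vₓ) = arctan(45.04/23.02) = 62.93°.

62.9°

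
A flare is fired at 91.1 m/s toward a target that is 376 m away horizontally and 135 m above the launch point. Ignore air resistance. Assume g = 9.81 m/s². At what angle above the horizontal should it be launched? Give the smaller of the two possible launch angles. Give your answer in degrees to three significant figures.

Trajectory: y = x tanθ − g x² (1 + tan²θ)/(2v₀²). With x = 376, y = 135, v₀ = 91.1, g = 9.81:
83.56 tan²θ − 376 tanθ + (218.6) = 0.
tanθ = [376 ± √(376² − 4 × 83.56 × (218.6))] / (2 × 83.56) = (376 ± 261.4) / 167.1, giving tanθ = 0.6858 or 3.814.
θ = 34.44° or 75.31°; the smaller is 34.44°.

34.4°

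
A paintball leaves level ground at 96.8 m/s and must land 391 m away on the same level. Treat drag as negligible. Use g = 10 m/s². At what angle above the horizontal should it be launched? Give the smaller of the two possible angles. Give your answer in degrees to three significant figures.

R = v₀² sin 2θ / g gives sin 2θ = gR/v₀² = 10.0·391/96.8² = 0.4173.
2θ = 24.66° or 180° − 24.66° = 155.3°, so θ = 12.33° or 77.67°.
The smaller angle is 12.33°.

12.3°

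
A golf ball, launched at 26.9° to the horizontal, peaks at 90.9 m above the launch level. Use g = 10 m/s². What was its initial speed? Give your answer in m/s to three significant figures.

94.2 m/s

At the peak v_y = 0, so v_y0 = √(2gH) = √(2 × 10.0 × 90.9) = 42.64 m/s.
v_y0 = v₀ sin θ ⇒ v₀ = 42.64 / sin 26.9° = 94.24 m/s.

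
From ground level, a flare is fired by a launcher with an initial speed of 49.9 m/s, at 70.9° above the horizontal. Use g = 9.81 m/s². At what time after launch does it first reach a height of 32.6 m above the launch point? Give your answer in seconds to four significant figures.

Horizontal component vₓ = 49.90 cos 70.9° = 16.33 m/s; vertical v_y0 = 49.90 sin 70.9° = 47.15 m/s.
Set y = v_y0 t − ½ g t² = 32.6: 4.905 t² − 47.15 t + 32.6 = 0.
t = [47.15 ± √(47.15² − 2·9.81·32.6)] / 9.81 = (47.15 ± 39.80) / 9.81, so t = 0.7499 s or t = 8.863 s.
The first (ascending) time is 0.7499 s.

0.7499 s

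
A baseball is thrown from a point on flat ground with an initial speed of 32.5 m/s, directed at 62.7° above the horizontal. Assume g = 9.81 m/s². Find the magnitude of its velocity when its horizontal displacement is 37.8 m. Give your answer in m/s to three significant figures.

Horizontal component vₓ = 32.50 cos 62.7° = 14.91 m/s; vertical v_y0 = 32.50 sin 62.7° = 28.88 m/s.
Time to reach x = 37.8 m: t = x/vₓ = 37.8/14.91 = 2.536 s.
Vertical velocity there: v_y = v_y0 − g t = 28.88 − 9.81 × 2.536 = 4.003 m/s.
Speed: √(vₓ² + v_y²) = √(14.91² + 4.003²) = 15.43 m/s.

15.4 m/s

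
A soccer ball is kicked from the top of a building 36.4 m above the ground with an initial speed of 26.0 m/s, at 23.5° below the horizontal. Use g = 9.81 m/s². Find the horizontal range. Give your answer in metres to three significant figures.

44.5 m

vₓ = 26.00 cos 23.5° = 23.84 m/s; v_y0 = −10.37 m/s (downward).
Vertical motion (up positive, ground at y = 0): 4.905 t² − (−10.37) t − 36.4 = 0, so t = (−10.37 + √(10.37² + 2·9.81·36.4)) / 9.81 = (−10.37 + 28.66) / 9.81 = 1.865 s.
Horizontal distance: R = vₓ t = 23.84 × 1.865 = 44.47 m.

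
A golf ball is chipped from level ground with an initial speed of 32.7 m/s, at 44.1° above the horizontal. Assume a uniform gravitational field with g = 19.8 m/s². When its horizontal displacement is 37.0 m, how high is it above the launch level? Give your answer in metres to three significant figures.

Components: vₓ = 32.70 cos 44.1° = 23.48 m/s, v_y0 = 32.70 sin 44.1° = 22.76 m/s.
x = vₓ t ⇒ t = 37.0/23.48 = 1.576 s.
Height: y = v_y0 t − ½ g t² = 22.76 × 1.576 − 9.900 × 1.576² = 35.86 − 24.58 = 11.28 m.

11.3 m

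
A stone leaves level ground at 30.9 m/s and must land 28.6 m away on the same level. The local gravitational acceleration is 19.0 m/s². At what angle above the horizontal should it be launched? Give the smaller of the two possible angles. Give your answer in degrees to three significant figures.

Level-ground range R = v₀² sin(2θ)/g ⇒ sin(2θ) = gR/v₀² = 19.0 × 28.6 / 30.9² = 0.5691.
2θ = 34.69° or 180° − 34.69° = 145.3°, so θ = 17.34° or 72.66°.
The smaller angle is 17.34°.

17.3°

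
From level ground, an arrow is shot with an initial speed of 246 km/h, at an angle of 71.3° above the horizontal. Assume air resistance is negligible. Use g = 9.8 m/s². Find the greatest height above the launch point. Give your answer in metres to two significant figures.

210 m

Convert: 246 km/h = 246/3.6 = 68.33 m/s.
Components: vₓ = 68.33 cos 71.3° = 21.91 m/s, v_y0 = 68.33 sin 71.3° = 64.73 m/s.
Peak height H = v_y0² / (2g) = 4189.5 / 19.60 = 213.7 m.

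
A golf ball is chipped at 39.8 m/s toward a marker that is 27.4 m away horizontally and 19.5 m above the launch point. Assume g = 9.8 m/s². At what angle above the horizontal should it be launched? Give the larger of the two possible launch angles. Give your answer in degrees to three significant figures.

Trajectory: y = x tanθ − g x² (1 + tan²θ)/(2v₀²). With x = 27.4, y = 19.5, v₀ = 39.8, g = 9.80:
2.322 tan²θ − 27.4 tanθ + (21.82) = 0.
tanθ = [27.4 ± √(27.4² − 4 × 2.322 × (21.82))] / (2 × 2.322) = (27.4 ± 23.41) / 4.645, giving tanθ = 0.8590 or 10.94.
θ = 40.66° or 84.78°; the larger is 84.78°.

84.8°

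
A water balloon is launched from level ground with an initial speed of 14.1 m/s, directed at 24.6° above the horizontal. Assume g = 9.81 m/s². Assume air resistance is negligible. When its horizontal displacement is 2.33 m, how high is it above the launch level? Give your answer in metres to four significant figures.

0.9047 m

Components: vₓ = 14.10 cos 24.6° = 12.82 m/s, v_y0 = 14.10 sin 24.6° = 5.870 m/s.
Time to reach x = 2.33 m: t = x/vₓ = 2.33/12.82 = 0.1817 s.
Height: y = v_y0 t − ½ g t² = 5.870 × 0.1817 − 4.905 × 0.1817² = 1.067 − 0.1620 = 0.9047 m.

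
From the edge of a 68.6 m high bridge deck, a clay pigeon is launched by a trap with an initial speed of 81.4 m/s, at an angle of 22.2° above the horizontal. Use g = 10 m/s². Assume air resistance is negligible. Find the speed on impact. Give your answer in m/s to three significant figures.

89.4 m/s

Horizontal component vₓ = 81.40 cos 22.2° = 75.37 m/s; vertical v_y0 = 81.40 sin 22.2° = 30.76 m/s.
Vertical motion (up positive, ground at y = 0): 5.000 t² − (30.76) t − 68.6 = 0, so t = (30.76 + √(30.76² + 2·10.0·68.6)) / 10.0 = (30.76 + 48.15) / 10.0 = 7.890 s.
Vertical velocity at impact: v_y = v_y0 − g t = 30.76 − 10.0 × 7.890 = −48.15 m/s.
Speed: |v| = √(vₓ² + v_y²) = √(75.37² + 48.15²) = 89.43 m/s.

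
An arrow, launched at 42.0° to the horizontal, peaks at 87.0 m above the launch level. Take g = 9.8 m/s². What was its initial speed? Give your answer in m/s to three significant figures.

At the peak v_y = 0, so v_y0 = √(2gH) = √(2 × 9.80 × 87.0) = 41.29 m/s.
v_y0 = v₀ sin θ ⇒ v₀ = 41.29 / sin 42.0° = 61.71 m/s.

61.7 m/s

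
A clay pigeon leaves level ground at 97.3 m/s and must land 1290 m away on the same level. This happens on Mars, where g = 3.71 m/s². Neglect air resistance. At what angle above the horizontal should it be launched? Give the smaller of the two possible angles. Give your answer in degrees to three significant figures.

From R = (v₀²/g) sin 2θ: sin 2θ = 3.71 × 1290 / 9467.3 = 0.5055.
2θ = 30.37° or 180° − 30.37° = 149.6°, so θ = 15.18° or 74.82°.
The smaller angle is 15.18°.

15.2°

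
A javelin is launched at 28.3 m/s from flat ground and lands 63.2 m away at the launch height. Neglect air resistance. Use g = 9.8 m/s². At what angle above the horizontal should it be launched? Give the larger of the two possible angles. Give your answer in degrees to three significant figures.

64.7°

R = v₀² sin 2θ / g gives sin 2θ = gR/v₀² = 9.80·63.2/28.3² = 0.7733.
2θ = 50.65° or 180° − 50.65° = 129.3°, so θ = 25.33° or 64.67°.
The larger angle is 64.67°.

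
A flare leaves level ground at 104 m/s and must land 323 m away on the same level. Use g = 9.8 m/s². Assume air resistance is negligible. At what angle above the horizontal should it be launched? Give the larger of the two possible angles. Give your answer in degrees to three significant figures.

81.5°

R = v₀² sin 2θ / g gives sin 2θ = gR/v₀² = 9.80·323/104² = 0.2927.
2θ = 17.02° or 180° − 17.02° = 163.0°, so θ = 8.509° or 81.49°.
The larger angle is 81.49°.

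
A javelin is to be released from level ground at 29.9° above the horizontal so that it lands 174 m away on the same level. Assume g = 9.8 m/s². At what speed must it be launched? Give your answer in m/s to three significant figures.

On level ground R = v₀² sin 2θ / g ⇒ v₀ = √(gR / sin 2θ).
v₀ = √(9.80 × 174 / sin 59.80°) = √(1705 / 0.8643) = √1973.0 = 44.42 m/s.

44.4 m/s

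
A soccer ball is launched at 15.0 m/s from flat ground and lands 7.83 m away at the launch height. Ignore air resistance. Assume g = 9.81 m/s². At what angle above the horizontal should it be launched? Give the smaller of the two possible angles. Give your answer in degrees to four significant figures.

From R = (v₀²/g) sin 2θ: sin 2θ = 9.81 × 7.83 / 225.00 = 0.3414.
2θ = 19.96° or 180° − 19.96° = 160.0°, so θ = 9.981° or 80.02°.
The smaller angle is 9.981°.

9.981°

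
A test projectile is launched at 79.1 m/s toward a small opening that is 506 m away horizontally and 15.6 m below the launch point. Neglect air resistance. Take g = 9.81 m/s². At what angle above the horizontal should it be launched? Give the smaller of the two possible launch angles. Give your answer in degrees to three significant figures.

Trajectory: y = x tanθ − g x² (1 + tan²θ)/(2v₀²). With x = 506, y = −15.6, v₀ = 79.1, g = 9.81:
200.7 tan²θ − 506 tanθ + (185.1) = 0.
tanθ = [506 ± √(506² − 4 × 200.7 × (185.1))] / (2 × 200.7) = (506 ± 327.7) / 401.4, giving tanθ = 0.4441 or 2.077.
θ = 23.94° or 64.29°; the smaller is 23.94°.

23.9°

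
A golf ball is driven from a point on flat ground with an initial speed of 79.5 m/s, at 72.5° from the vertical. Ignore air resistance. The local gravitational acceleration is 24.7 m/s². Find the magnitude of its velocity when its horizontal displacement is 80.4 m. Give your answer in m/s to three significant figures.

Components: vₓ = 79.50 sin 72.5° = 75.82 m/s, v_y0 = 79.50 cos 72.5° = 23.91 m/s.
x = vₓ t ⇒ t = 80.4/75.82 = 1.060 s.
Vertical velocity there: v_y = v_y0 − g t = 23.91 − 24.7 × 1.060 = −2.286 m/s.
Speed: √(vₓ² + v_y²) = √(75.82² + 2.286²) = 75.85 m/s.

75.9 m/s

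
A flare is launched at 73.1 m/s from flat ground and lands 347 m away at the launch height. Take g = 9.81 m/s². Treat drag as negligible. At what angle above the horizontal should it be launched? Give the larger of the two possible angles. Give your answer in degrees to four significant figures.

70.21°

R = v₀² sin 2θ / g gives sin 2θ = gR/v₀² = 9.81·347/73.1² = 0.6370.
2θ = 39.57° or 180° − 39.57° = 140.4°, so θ = 19.79° or 70.21°.
The larger angle is 70.21°.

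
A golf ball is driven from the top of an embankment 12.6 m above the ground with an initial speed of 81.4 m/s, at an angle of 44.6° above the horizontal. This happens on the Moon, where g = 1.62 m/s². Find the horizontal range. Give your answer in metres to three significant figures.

4100 m

Resolve: vₓ = 81.40 cos 44.6° = 57.96 m/s and v_y0 = 81.40 sin 44.6° = 57.16 m/s.
Vertical motion (up positive, ground at y = 0): 0.8100 t² − (57.16) t − 12.6 = 0, so t = (57.16 + √(57.16² + 2·1.62·12.6)) / 1.62 = (57.16 + 57.51) / 1.62 = 70.78 s.
Horizontal distance: R = vₓ t = 57.96 × 70.78 = 4102 m.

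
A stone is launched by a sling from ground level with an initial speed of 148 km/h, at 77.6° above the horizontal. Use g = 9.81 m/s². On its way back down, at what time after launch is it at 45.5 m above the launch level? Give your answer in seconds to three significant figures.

Convert: 148 km/h = 148/3.6 = 41.11 m/s.
Resolve: vₓ = 41.11 cos 77.6° = 8.828 m/s and v_y0 = 41.11 sin 77.6° = 40.15 m/s.
Height y(t) = 40.15 t − 4.905 t² = 45.5 gives 4.905 t² − 40.15 t + 45.5 = 0.
Quadratic formula: t = (40.15 ± √719.48) / 9.81 = (40.15 ± 26.82) / 9.81 → t = 1.359 s or 6.827 s.
The descending-branch root is 6.827 s.

6.83 s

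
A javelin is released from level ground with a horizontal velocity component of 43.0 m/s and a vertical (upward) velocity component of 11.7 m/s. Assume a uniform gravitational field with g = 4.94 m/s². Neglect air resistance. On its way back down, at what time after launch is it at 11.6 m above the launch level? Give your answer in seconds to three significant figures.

3.32 s

Require v_y0 t − ½ g t² = 11.6, i.e. 2.470 t² − 11.70 t + 11.6 = 0.
t = [11.70 ± √(11.70² − 2·4.94·11.6)] / 4.94 = (11.70 ± 4.720) / 4.94, so t = 1.413 s or t = 3.324 s.
The descending-branch root is 3.324 s.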